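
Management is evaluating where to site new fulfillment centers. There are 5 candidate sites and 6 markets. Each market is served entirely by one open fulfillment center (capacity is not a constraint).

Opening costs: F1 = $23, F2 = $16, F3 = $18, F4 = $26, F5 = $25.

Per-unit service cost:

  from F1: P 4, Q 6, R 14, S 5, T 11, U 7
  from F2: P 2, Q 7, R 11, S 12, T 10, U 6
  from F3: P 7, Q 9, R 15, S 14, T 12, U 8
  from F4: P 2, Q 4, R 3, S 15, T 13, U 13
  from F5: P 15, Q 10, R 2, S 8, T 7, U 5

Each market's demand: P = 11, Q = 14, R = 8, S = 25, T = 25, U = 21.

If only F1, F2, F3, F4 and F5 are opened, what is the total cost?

Total cost: 607

Each market is assigned to its cheapest site among the open ones.
{F1, F2, F3, F4, F5}: P→F2 2·11=22, Q→F4 4·14=56, R→F5 2·8=16, S→F1 5·25=125, T→F5 7·25=175, U→F5 5·21=105. Service 499; fixed 108; total 607.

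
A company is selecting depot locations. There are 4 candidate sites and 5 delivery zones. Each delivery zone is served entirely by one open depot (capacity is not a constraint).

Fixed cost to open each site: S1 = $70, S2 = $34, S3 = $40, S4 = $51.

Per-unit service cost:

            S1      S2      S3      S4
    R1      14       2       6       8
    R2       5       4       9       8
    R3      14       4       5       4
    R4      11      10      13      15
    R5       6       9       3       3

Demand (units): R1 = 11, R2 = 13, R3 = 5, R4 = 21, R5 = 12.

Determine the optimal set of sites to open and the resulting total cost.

Open S2 and S3; minimum total cost 414.

For any fixed open set, each delivery zone goes to its cheapest open site; total = fixed + service.
{S2, S3}: R1→S2 2·11=22, R2→S2 4·13=52, R3→S2 4·5=20, R4→S2 10·21=210, R5→S3 3·12=36. Service 340; fixed 74; total 414.
{S2, S4}: service 340 + fixed 85 = 425
{S2}: service 412 + fixed 34 = 446
{S1, S2, S3, S4}: R1→S2 2·11=22, R2→S2 4·13=52, R3→S2 4·5=20, R4→S2 10·21=210, R5→S3 3·12=36. Service 340; fixed 195; total 535.
No other subset beats 414.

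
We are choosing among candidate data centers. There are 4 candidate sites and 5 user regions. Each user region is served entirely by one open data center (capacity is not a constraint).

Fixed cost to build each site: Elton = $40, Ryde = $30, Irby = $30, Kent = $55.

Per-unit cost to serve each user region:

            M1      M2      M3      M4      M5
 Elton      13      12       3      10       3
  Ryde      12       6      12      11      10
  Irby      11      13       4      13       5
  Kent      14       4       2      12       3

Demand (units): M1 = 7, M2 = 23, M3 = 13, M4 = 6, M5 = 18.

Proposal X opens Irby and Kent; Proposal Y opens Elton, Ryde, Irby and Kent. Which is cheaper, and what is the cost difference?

Proposal X: {Irby, Kent}: M1→Irby 11·7=77, M2→Kent 4·23=92, M3→Kent 2·13=26, M4→Kent 12·6=72, M5→Kent 3·18=54. Service 321; fixed 85; total 406.
Proposal Y: {Elton, Ryde, Irby, Kent}: M1→Irby 11·7=77, M2→Kent 4·23=92, M3→Kent 2·13=26, M4→Elton 10·6=60, M5→Elton 3·18=54. Service 309; fixed 155; total 464.
Difference: |406 − 464| = 58.

Proposal X is cheaper by 58.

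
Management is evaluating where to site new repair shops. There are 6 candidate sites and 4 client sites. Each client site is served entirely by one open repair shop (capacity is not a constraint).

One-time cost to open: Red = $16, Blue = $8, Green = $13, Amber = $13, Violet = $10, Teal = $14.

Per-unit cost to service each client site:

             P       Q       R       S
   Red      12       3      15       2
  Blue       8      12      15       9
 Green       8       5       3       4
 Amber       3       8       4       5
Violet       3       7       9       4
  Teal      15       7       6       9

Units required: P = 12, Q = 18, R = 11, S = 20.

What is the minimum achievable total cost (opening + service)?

Minimum total cost: 202

For any fixed open set, each client site goes to its cheapest open site; total = fixed + service.
{Red, Green, Violet}: P→Violet 3·12=36, Q→Red 3·18=54, R→Green 3·11=33, S→Red 2·20=40. Service 163; fixed 39; total 202.
{Red, Amber}: P→Amber 3·12=36, Q→Red 3·18=54, R→Amber 4·11=44, S→Red 2·20=40. Service 174; fixed 29; total 203.
{Red, Green, Amber}: P→Amber 3·12=36, Q→Red 3·18=54, R→Green 3·11=33, S→Red 2·20=40. Service 163; fixed 42; total 205.
{Red, Blue, Green, Amber, Violet, Teal}: P→Amber 3·12=36, Q→Red 3·18=54, R→Green 3·11=33, S→Red 2·20=40. Service 163; fixed 74; total 237.
No other subset beats 202.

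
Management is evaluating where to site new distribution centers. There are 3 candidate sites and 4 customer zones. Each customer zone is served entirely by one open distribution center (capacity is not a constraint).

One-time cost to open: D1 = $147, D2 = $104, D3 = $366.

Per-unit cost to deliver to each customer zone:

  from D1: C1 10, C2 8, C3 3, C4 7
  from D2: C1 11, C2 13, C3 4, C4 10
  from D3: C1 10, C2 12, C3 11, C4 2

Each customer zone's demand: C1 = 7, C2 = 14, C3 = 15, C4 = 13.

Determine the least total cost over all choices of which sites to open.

For any fixed open set, each customer zone goes to its cheapest open site; total = fixed + service.
{D1}: C1→D1 10·7=70, C2→D1 8·14=112, C3→D1 3·15=45, C4→D1 7·13=91. Service 318; fixed 147; total 465.
{D2}: C1→D2 11·7=77, C2→D2 13·14=182, C3→D2 4·15=60, C4→D2 10·13=130. Service 449; fixed 104; total 553.
{D1, D2}: service 318 + fixed 251 = 569
{D1, D2, D3}: C1→D1 10·7=70, C2→D1 8·14=112, C3→D1 3·15=45, C4→D3 2·13=26. Service 253; fixed 617; total 870.
No other subset beats 465.

Minimum total cost: 465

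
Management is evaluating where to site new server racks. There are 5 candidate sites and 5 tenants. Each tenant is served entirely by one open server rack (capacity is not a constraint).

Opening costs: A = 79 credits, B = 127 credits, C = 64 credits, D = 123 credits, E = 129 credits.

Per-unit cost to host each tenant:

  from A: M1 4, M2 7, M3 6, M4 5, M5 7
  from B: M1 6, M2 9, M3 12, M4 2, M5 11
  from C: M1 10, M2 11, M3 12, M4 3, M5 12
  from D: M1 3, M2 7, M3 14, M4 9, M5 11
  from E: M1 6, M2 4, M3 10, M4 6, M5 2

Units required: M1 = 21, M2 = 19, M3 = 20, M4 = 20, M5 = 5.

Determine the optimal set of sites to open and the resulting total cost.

For any fixed open set, each tenant goes to its cheapest open site; total = fixed + service.
{A}: M1→A 4·21=84, M2→A 7·19=133, M3→A 6·20=120, M4→A 5·20=100, M5→A 7·5=35. Service 472; fixed 79; total 551.
{A, C}: service 432 + fixed 143 = 575
{A, E}: M1→A 4·21=84, M2→E 4·19=76, M3→A 6·20=120, M4→A 5·20=100, M5→E 2·5=10. Service 390; fixed 208; total 598.
{A, B, C, D, E}: service 309 + fixed 522 = 831
No other subset beats 551.

Open A only; minimum total cost 551.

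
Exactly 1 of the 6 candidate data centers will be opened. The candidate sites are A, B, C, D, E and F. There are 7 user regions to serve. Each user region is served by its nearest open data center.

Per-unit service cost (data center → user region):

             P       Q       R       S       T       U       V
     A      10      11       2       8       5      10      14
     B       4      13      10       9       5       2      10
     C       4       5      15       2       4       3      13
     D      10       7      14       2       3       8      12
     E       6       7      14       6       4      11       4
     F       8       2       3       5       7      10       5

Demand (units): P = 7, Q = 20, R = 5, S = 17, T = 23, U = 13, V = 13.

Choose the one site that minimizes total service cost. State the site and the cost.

Choose C only; total service cost 537.

With exactly 1 open, each user region uses its cheapest among the chosen.
{C}: P→C 4·7=28, Q→C 5·20=100, R→C 15·5=75, S→C 2·17=34, T→C 4·23=92, U→C 3·13=39, V→C 13·13=169. Service cost 537.
{F}: service cost 552
{E}: service cost 641
Among all 6 size-1 choices, {C} is lowest.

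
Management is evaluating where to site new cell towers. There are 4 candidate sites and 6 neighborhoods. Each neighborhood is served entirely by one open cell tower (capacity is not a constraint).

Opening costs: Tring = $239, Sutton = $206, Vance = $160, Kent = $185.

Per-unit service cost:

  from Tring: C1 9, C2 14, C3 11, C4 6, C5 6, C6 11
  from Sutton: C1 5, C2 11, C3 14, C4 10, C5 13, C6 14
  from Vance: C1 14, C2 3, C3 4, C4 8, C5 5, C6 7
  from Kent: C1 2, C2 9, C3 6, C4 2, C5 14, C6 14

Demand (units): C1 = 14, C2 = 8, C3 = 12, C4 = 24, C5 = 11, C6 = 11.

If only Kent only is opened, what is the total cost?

Each neighborhood is assigned to its cheapest site among the open ones.
{Kent}: C1→Kent 2·14=28, C2→Kent 9·8=72, C3→Kent 6·12=72, C4→Kent 2·24=48, C5→Kent 14·11=154, C6→Kent 14·11=154. Service 528; fixed 185; total 713.

Total cost: 713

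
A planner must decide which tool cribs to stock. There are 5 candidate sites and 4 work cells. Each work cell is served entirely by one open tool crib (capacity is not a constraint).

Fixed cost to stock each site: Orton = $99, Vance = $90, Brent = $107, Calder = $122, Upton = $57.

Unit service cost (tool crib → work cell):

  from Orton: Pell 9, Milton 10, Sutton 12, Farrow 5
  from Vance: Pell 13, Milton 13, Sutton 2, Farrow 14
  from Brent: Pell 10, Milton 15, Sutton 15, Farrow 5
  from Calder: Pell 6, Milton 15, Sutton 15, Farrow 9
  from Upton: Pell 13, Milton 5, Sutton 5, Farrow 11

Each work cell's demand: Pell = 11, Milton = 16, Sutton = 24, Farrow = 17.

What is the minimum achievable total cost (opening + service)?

Minimum total cost: 540

For any fixed open set, each work cell goes to its cheapest open site; total = fixed + service.
{Orton, Upton}: Pell→Orton 9·11=99, Milton→Upton 5·16=80, Sutton→Upton 5·24=120, Farrow→Orton 5·17=85. Service 384; fixed 156; total 540.
{Orton, Vance, Upton}: service 312 + fixed 246 = 558
{Brent, Upton}: service 395 + fixed 164 = 559
{Orton, Vance, Brent, Calder, Upton}: Pell→Calder 6·11=66, Milton→Upton 5·16=80, Sutton→Vance 2·24=48, Farrow→Orton 5·17=85. Service 279; fixed 475; total 754.
No other subset beats 540.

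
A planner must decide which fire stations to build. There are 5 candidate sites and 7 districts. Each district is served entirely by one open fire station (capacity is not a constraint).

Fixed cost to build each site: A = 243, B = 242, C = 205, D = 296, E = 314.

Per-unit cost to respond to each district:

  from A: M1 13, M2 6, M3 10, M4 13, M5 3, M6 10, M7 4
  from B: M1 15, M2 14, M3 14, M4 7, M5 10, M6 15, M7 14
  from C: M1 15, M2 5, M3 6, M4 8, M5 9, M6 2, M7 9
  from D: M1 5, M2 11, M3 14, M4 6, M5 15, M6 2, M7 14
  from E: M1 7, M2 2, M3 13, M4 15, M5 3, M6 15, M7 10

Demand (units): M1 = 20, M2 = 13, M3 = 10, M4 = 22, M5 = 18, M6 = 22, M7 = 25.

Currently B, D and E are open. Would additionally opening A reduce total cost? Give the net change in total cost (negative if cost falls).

Current service cost with {B, D, E}: 736.
Adding A: each district re-picks its cheapest; new service cost 556, saving 180.
Extra fixed cost: 243. Net change = 243 − 180 = 63.
(Totals: 1588 → 1651.)

No — net change +63 (cost rises by 63).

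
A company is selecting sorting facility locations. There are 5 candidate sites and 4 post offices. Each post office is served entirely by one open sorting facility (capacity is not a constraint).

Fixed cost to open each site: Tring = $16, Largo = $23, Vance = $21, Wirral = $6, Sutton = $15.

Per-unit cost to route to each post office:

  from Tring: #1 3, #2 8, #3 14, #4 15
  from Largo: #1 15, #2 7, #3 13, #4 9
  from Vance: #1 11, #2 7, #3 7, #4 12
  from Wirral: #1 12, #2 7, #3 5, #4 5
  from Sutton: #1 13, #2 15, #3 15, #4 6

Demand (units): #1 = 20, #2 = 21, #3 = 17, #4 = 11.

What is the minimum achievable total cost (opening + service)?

Minimum total cost: 369

For any fixed open set, each post office goes to its cheapest open site; total = fixed + service.
{Tring, Wirral}: #1→Tring 3·20=60, #2→Wirral 7·21=147, #3→Wirral 5·17=85, #4→Wirral 5·11=55. Service 347; fixed 22; total 369.
{Tring, Wirral, Sutton}: service 347 + fixed 37 = 384
{Tring, Vance, Wirral}: service 347 + fixed 43 = 390
{Tring, Largo, Vance, Wirral, Sutton}: service 347 + fixed 81 = 428
No other subset beats 369.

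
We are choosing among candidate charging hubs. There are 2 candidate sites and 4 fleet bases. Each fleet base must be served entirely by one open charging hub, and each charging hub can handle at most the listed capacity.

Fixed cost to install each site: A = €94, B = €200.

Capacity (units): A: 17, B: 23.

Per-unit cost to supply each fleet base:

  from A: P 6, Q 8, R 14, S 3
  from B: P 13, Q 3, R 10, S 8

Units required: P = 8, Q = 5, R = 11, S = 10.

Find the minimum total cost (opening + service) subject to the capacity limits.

Minimum total cost: 572

Open {A, B}: P→A 6·8=48, Q→A 8·5=40, R→B 10·11=110, S→B 8·10=80.
Loads: A carries 13/17, B carries 21/23. Service 278; fixed 294; total 572.
Next best feasible plan costs 578.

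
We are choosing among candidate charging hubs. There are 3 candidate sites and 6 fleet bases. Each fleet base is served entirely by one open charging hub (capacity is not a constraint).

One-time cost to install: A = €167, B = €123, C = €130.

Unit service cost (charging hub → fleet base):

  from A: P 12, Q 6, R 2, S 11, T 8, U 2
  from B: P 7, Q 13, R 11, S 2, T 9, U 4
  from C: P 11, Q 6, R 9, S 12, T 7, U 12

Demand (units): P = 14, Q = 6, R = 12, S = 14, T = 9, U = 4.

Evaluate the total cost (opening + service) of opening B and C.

Each fleet base is assigned to its cheapest site among the open ones.
{B, C}: P→B 7·14=98, Q→C 6·6=36, R→C 9·12=108, S→B 2·14=28, T→C 7·9=63, U→B 4·4=16. Service 349; fixed 253; total 602.

Total cost: 602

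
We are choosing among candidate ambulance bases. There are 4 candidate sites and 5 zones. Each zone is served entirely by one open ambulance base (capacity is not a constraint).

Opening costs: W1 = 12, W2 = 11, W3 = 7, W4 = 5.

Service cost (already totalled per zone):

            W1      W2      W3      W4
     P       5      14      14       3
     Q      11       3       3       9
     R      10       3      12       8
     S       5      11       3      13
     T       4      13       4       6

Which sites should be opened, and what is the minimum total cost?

Open W3 and W4; minimum total cost 33.

For any fixed open set, each zone goes to its cheapest open site; total = fixed + service.
{W3, W4}: P→W4 3, Q→W3 3, R→W4 8, S→W3 3, T→W3 4. Service 21; fixed 12; total 33.
{W2, W3, W4}: service 16 + fixed 23 = 39
{W2, W4}: P→W4 3, Q→W2 3, R→W2 3, S→W2 11, T→W4 6. Service 26; fixed 16; total 42.
{W1, W2, W3, W4}: service 16 + fixed 35 = 51
No other subset beats 33.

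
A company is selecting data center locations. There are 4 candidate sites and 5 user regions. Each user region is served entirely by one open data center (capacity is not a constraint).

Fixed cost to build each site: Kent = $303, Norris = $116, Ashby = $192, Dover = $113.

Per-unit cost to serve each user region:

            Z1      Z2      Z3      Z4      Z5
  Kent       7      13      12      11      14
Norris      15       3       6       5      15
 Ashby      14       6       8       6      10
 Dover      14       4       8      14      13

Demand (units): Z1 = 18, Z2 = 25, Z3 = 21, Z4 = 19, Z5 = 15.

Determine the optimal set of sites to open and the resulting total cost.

Open Norris only; minimum total cost 907.

For any fixed open set, each user region goes to its cheapest open site; total = fixed + service.
{Norris}: Z1→Norris 15·18=270, Z2→Norris 3·25=75, Z3→Norris 6·21=126, Z4→Norris 5·19=95, Z5→Norris 15·15=225. Service 791; fixed 116; total 907.
{Norris, Dover}: service 743 + fixed 229 = 972
{Norris, Ashby}: Z1→Ashby 14·18=252, Z2→Norris 3·25=75, Z3→Norris 6·21=126, Z4→Norris 5·19=95, Z5→Ashby 10·15=150. Service 698; fixed 308; total 1006.
{Kent, Norris, Ashby, Dover}: service 572 + fixed 724 = 1296
No other subset beats 907.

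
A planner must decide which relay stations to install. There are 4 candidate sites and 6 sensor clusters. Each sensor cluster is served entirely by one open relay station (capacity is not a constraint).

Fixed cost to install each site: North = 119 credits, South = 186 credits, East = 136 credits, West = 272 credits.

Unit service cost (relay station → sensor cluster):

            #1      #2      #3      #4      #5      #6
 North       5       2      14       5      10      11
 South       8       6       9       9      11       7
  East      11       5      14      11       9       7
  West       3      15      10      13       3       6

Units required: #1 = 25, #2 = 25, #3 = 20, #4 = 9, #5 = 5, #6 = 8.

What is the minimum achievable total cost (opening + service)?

Minimum total cost: 757

For any fixed open set, each sensor cluster goes to its cheapest open site; total = fixed + service.
{North}: #1→North 5·25=125, #2→North 2·25=50, #3→North 14·20=280, #4→North 5·9=45, #5→North 10·5=50, #6→North 11·8=88. Service 638; fixed 119; total 757.
{North, South}: service 506 + fixed 305 = 811
{North, West}: service 433 + fixed 391 = 824
{North, South, East, West}: #1→West 3·25=75, #2→North 2·25=50, #3→South 9·20=180, #4→North 5·9=45, #5→West 3·5=15, #6→West 6·8=48. Service 413; fixed 713; total 1126.
No other subset beats 757.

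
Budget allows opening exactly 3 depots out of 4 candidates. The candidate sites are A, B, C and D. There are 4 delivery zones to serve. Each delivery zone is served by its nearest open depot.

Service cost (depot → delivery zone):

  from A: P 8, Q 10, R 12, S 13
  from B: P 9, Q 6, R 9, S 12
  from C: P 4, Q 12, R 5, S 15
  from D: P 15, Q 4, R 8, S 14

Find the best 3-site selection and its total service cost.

Choose B, C and D; total service cost 25.

With exactly 3 open, each delivery zone uses its cheapest among the chosen.
{B, C, D}: P→C 4, Q→D 4, R→C 5, S→B 12. Service cost 25.
{A, C, D}: service cost 26
{A, B, C}: service cost 27
Among all 4 size-3 choices, {B, C, D} is lowest.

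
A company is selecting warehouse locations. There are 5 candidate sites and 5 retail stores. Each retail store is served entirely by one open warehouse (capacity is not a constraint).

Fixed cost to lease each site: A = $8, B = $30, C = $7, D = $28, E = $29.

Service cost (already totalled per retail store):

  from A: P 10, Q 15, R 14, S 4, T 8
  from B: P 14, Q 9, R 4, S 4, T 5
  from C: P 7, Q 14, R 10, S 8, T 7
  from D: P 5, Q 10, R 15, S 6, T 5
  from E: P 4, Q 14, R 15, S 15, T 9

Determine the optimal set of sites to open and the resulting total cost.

For any fixed open set, each retail store goes to its cheapest open site; total = fixed + service.
{C}: P→C 7, Q→C 14, R→C 10, S→C 8, T→C 7. Service 46; fixed 7; total 53.
{A, C}: P→C 7, Q→C 14, R→C 10, S→A 4, T→C 7. Service 42; fixed 15; total 57.
{A}: P→A 10, Q→A 15, R→A 14, S→A 4, T→A 8. Service 51; fixed 8; total 59.
{A, B, C, D, E}: service 26 + fixed 102 = 128
No other subset beats 53.

Open C only; minimum total cost 53.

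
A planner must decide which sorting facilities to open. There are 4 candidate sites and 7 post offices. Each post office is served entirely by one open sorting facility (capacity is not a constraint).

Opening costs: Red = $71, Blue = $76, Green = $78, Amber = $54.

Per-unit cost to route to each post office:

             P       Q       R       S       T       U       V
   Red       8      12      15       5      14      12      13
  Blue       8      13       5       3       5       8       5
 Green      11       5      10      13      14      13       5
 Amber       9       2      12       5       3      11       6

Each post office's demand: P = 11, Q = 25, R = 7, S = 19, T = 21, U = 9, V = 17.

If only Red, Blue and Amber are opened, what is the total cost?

Each post office is assigned to its cheapest site among the open ones.
{Red, Blue, Amber}: P→Red 8·11=88, Q→Amber 2·25=50, R→Blue 5·7=35, S→Blue 3·19=57, T→Amber 3·21=63, U→Blue 8·9=72, V→Blue 5·17=85. Service 450; fixed 201; total 651.

Total cost: 651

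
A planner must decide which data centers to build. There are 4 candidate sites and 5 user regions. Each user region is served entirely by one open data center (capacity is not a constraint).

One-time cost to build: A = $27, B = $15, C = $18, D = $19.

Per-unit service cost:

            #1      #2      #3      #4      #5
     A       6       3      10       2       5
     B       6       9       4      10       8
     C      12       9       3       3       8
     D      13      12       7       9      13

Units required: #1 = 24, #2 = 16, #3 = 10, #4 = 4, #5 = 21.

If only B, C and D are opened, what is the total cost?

Total cost: 550

Each user region is assigned to its cheapest site among the open ones.
{B, C, D}: #1→B 6·24=144, #2→B 9·16=144, #3→C 3·10=30, #4→C 3·4=12, #5→B 8·21=168. Service 498; fixed 52; total 550.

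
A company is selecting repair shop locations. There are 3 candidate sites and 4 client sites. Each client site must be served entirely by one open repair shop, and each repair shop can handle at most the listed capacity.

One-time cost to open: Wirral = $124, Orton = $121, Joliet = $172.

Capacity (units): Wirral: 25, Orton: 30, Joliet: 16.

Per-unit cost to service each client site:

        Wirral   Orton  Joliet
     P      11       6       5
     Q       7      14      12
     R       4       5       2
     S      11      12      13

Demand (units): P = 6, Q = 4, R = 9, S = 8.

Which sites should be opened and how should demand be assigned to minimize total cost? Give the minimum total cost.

Minimum total cost: 354

Open {Orton}: P→Orton 6·6=36, Q→Orton 14·4=56, R→Orton 5·9=45, S→Orton 12·8=96.
Loads: Orton carries 27/30. Service 233; fixed 121; total 354.
Next best feasible plan costs 433.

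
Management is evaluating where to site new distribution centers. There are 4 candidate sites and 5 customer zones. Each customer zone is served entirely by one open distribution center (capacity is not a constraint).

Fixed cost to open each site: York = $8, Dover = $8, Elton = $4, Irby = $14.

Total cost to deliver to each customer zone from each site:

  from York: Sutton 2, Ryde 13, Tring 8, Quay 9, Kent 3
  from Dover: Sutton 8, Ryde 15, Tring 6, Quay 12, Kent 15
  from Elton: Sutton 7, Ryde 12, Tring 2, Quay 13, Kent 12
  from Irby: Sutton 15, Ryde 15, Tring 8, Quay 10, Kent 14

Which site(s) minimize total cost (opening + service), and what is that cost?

For any fixed open set, each customer zone goes to its cheapest open site; total = fixed + service.
{York, Elton}: Sutton→York 2, Ryde→Elton 12, Tring→Elton 2, Quay→York 9, Kent→York 3. Service 28; fixed 12; total 40.
{York}: Sutton→York 2, Ryde→York 13, Tring→York 8, Quay→York 9, Kent→York 3. Service 35; fixed 8; total 43.
{York, Dover, Elton}: service 28 + fixed 20 = 48
{York, Dover, Elton, Irby}: Sutton→York 2, Ryde→Elton 12, Tring→Elton 2, Quay→York 9, Kent→York 3. Service 28; fixed 34; total 62.
(All 15 nonempty subsets were checked; York and Elton is lowest.)

Open York and Elton; minimum total cost 40.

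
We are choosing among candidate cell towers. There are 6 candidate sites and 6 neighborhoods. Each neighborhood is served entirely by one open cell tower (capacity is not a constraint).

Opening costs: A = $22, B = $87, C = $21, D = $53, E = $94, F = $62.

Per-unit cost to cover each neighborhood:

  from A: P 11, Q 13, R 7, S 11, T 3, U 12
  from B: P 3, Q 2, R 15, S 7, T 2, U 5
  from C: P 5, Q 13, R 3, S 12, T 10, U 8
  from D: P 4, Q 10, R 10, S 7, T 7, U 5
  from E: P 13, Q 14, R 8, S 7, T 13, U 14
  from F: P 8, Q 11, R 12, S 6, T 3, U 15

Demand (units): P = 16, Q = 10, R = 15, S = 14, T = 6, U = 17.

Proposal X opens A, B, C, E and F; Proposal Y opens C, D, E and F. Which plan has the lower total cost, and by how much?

Proposal X is cheaper by 46.

Proposal X: {A, B, C, E, F}: P→B 3·16=48, Q→B 2·10=20, R→C 3·15=45, S→F 6·14=84, T→B 2·6=12, U→B 5·17=85. Service 294; fixed 286; total 580.
Proposal Y: {C, D, E, F}: P→D 4·16=64, Q→D 10·10=100, R→C 3·15=45, S→F 6·14=84, T→F 3·6=18, U→D 5·17=85. Service 396; fixed 230; total 626.
Difference: |580 − 626| = 46.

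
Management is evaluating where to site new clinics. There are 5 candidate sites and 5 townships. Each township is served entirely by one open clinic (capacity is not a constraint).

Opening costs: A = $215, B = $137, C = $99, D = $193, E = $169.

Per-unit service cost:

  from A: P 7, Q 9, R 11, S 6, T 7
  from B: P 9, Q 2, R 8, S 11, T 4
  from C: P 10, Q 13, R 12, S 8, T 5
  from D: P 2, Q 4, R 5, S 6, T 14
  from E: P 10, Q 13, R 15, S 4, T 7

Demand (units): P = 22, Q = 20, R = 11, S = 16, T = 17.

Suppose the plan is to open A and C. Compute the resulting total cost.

Total cost: 950

Each township is assigned to its cheapest site among the open ones.
{A, C}: P→A 7·22=154, Q→A 9·20=180, R→A 11·11=121, S→A 6·16=96, T→C 5·17=85. Service 636; fixed 314; total 950.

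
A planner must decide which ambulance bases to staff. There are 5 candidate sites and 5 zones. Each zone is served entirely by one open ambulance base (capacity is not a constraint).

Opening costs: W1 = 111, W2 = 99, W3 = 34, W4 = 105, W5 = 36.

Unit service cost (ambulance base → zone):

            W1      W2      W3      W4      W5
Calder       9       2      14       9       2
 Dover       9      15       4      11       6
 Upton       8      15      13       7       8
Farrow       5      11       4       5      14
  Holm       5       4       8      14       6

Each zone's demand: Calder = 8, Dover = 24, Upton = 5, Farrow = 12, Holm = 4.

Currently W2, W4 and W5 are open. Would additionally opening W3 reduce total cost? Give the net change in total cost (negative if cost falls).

Yes — net change −26 (cost falls by 26).

Current service cost with {W2, W4, W5}: 271.
Adding W3: each zone re-picks its cheapest; new service cost 211, saving 60.
Extra fixed cost: 34. Net change = 34 − 60 = -26.
(Totals: 511 → 485.)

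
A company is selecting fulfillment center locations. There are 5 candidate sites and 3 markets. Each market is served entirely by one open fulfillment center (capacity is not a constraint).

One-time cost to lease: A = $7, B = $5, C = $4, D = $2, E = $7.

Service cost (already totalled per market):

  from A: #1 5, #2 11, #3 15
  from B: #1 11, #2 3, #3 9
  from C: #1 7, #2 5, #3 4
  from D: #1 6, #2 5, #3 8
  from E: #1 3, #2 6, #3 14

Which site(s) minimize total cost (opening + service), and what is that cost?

For any fixed open set, each market goes to its cheapest open site; total = fixed + service.
{C}: #1→C 7, #2→C 5, #3→C 4. Service 16; fixed 4; total 20.
{C, D}: service 15 + fixed 6 = 21
{D}: #1→D 6, #2→D 5, #3→D 8. Service 19; fixed 2; total 21.
{A, B, C, D, E}: service 10 + fixed 25 = 35
No other subset beats 20.

Open C only; minimum total cost 20.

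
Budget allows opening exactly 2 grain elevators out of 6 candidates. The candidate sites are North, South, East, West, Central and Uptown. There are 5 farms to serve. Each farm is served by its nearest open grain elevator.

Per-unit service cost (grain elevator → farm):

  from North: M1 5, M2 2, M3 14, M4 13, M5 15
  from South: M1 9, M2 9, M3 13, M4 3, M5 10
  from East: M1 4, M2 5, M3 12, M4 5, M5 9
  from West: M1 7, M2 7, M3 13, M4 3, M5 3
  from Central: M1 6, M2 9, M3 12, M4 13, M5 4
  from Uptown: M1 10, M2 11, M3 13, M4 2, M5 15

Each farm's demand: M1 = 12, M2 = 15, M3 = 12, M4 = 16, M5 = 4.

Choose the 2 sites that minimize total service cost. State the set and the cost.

With exactly 2 open, each farm uses its cheapest among the chosen.
{North, West}: M1→North 5·12=60, M2→North 2·15=30, M3→West 13·12=156, M4→West 3·16=48, M5→West 3·4=12. Service cost 306.
{East, West}: service cost 327
{North, South}: service cost 334
Among all 15 size-2 choices, {North, West} is lowest.

Choose North and West; total service cost 306.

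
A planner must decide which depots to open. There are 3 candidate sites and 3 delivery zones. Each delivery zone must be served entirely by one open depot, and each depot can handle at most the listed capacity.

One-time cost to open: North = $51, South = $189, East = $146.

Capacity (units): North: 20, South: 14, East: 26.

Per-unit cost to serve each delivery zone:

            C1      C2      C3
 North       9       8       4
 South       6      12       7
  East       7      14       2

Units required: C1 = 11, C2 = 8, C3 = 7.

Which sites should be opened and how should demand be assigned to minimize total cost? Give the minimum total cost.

Minimum total cost: 349

Open {East}: C1→East 7·11=77, C2→East 14·8=112, C3→East 2·7=14.
Loads: East carries 26/26. Service 203; fixed 146; total 349.
Next best feasible plan costs 352.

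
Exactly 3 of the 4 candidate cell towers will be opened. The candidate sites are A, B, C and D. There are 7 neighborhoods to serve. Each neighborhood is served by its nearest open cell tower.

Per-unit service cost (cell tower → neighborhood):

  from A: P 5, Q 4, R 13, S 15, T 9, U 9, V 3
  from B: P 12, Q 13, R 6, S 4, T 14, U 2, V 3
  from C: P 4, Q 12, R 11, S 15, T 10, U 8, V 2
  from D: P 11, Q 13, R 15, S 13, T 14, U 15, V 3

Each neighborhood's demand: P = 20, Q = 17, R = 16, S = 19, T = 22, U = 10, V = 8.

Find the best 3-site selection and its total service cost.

With exactly 3 open, each neighborhood uses its cheapest among the chosen.
{A, B, C}: P→C 4·20=80, Q→A 4·17=68, R→B 6·16=96, S→B 4·19=76, T→A 9·22=198, U→B 2·10=20, V→C 2·8=16. Service cost 554.
{A, B, D}: service cost 582
{B, C, D}: service cost 712
Among all 4 size-3 choices, {A, B, C} is lowest.

Choose A, B and C; total service cost 554.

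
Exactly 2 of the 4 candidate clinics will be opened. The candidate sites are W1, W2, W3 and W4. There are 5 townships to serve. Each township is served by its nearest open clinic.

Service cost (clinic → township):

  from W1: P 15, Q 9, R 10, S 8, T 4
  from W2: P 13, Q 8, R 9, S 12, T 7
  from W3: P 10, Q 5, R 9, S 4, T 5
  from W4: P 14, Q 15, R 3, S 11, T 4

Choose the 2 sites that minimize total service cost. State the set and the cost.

With exactly 2 open, each township uses its cheapest among the chosen.
{W3, W4}: P→W3 10, Q→W3 5, R→W4 3, S→W3 4, T→W4 4. Service cost 26.
{W1, W3}: service cost 32
{W2, W3}: service cost 33
Among all 6 size-2 choices, {W3, W4} is lowest.

Choose W3 and W4; total service cost 26.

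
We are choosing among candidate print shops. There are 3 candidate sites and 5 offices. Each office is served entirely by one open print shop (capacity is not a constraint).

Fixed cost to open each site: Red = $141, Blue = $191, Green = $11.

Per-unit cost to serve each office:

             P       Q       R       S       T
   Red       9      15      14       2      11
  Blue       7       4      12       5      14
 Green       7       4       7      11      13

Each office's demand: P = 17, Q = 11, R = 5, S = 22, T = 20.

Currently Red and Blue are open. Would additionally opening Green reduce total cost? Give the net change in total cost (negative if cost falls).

Current service cost with {Red, Blue}: 487.
Adding Green: each office re-picks its cheapest; new service cost 462, saving 25.
Extra fixed cost: 11. Net change = 11 − 25 = -14.
(Totals: 819 → 805.)

Yes — net change −14 (cost falls by 14).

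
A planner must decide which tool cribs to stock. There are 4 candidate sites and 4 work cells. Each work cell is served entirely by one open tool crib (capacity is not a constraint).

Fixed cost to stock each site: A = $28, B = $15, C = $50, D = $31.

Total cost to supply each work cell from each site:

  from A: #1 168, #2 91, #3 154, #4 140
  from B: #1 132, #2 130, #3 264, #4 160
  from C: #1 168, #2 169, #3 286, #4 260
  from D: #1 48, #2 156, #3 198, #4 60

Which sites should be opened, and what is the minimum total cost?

Open A and D; minimum total cost 412.

For any fixed open set, each work cell goes to its cheapest open site; total = fixed + service.
{A, D}: #1→D 48, #2→A 91, #3→A 154, #4→D 60. Service 353; fixed 59; total 412.
{A, B, D}: #1→D 48, #2→A 91, #3→A 154, #4→D 60. Service 353; fixed 74; total 427.
{A, C, D}: service 353 + fixed 109 = 462
{A, B, C, D}: #1→D 48, #2→A 91, #3→A 154, #4→D 60. Service 353; fixed 124; total 477.
No other subset beats 412.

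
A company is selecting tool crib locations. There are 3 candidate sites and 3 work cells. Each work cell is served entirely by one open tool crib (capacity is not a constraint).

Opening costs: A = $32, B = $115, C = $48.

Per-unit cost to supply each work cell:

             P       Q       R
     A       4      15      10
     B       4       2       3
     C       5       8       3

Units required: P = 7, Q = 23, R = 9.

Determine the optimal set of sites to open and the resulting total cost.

For any fixed open set, each work cell goes to its cheapest open site; total = fixed + service.
{B}: P→B 4·7=28, Q→B 2·23=46, R→B 3·9=27. Service 101; fixed 115; total 216.
{A, B}: P→A 4·7=28, Q→B 2·23=46, R→B 3·9=27. Service 101; fixed 147; total 248.
{B, C}: service 101 + fixed 163 = 264
{A, B, C}: service 101 + fixed 195 = 296
No other subset beats 216.

Open B only; minimum total cost 216.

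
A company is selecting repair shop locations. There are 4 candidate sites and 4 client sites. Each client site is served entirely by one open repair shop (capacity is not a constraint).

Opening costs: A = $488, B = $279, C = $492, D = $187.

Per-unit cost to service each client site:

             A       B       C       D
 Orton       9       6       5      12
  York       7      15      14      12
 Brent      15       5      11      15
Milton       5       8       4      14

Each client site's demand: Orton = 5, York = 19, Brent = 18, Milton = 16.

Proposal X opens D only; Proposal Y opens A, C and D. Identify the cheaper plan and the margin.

Proposal X is cheaper by 618.

Proposal X: {D}: Orton→D 12·5=60, York→D 12·19=228, Brent→D 15·18=270, Milton→D 14·16=224. Service 782; fixed 187; total 969.
Proposal Y: {A, C, D}: Orton→C 5·5=25, York→A 7·19=133, Brent→C 11·18=198, Milton→C 4·16=64. Service 420; fixed 1167; total 1587.
Difference: |969 − 1587| = 618.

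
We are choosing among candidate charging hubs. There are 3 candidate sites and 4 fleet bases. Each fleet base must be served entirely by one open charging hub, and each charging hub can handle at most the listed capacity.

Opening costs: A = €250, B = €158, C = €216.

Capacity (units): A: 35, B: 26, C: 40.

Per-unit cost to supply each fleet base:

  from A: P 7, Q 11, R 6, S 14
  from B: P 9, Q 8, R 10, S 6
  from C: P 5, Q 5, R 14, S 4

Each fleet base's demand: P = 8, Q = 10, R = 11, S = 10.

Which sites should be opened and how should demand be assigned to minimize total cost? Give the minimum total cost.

Minimum total cost: 500

Open {C}: P→C 5·8=40, Q→C 5·10=50, R→C 14·11=154, S→C 4·10=40.
Loads: C carries 39/40. Service 284; fixed 216; total 500.
Next best feasible plan costs 614.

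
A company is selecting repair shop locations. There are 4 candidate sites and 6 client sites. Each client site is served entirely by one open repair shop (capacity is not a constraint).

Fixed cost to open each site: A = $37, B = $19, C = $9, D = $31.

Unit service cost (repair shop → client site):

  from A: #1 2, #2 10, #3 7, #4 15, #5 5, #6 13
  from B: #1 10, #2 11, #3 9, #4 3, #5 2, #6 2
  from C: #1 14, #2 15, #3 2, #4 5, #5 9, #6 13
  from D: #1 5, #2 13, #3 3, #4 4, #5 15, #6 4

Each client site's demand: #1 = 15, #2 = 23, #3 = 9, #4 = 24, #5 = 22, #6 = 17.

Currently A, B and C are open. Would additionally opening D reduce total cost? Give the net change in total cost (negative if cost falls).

Current service cost with {A, B, C}: 428.
Adding D: each client site re-picks its cheapest; new service cost 428, saving 0.
Extra fixed cost: 31. Net change = 31 − 0 = 31.
(Totals: 493 → 524.)

No — net change +31 (cost rises by 31).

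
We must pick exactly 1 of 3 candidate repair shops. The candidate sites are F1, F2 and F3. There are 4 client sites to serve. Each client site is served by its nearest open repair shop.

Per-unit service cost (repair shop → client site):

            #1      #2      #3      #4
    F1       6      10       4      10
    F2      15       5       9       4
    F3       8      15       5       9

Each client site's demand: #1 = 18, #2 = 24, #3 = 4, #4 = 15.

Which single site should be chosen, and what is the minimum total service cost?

With exactly 1 open, each client site uses its cheapest among the chosen.
{F2}: #1→F2 15·18=270, #2→F2 5·24=120, #3→F2 9·4=36, #4→F2 4·15=60. Service cost 486.
{F1}: service cost 514
{F3}: service cost 659
Among all 3 size-1 choices, {F2} is lowest.

Choose F2 only; total service cost 486.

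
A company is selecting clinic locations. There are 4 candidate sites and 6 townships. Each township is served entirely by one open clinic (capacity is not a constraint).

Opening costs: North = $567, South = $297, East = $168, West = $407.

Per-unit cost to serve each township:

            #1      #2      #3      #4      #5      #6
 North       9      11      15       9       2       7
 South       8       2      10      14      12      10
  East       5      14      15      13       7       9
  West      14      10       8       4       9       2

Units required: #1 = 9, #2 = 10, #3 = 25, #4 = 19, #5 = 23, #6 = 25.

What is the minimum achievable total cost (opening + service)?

For any fixed open set, each township goes to its cheapest open site; total = fixed + service.
{West}: #1→West 14·9=126, #2→West 10·10=100, #3→West 8·25=200, #4→West 4·19=76, #5→West 9·23=207, #6→West 2·25=50. Service 759; fixed 407; total 1166.
{East, West}: service 632 + fixed 575 = 1207
{South, West}: #1→South 8·9=72, #2→South 2·10=20, #3→West 8·25=200, #4→West 4·19=76, #5→West 9·23=207, #6→West 2·25=50. Service 625; fixed 704; total 1329.
{North, South, East, West}: service 437 + fixed 1439 = 1876
No other subset beats 1166.

Minimum total cost: 1166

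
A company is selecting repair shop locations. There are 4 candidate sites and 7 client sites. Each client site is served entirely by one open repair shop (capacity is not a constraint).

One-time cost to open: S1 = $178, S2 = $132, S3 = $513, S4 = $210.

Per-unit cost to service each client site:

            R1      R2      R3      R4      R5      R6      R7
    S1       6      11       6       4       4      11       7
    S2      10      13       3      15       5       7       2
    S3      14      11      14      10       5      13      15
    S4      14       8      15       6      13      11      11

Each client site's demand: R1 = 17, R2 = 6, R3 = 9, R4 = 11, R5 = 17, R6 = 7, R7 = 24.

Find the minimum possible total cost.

Minimum total cost: 714

For any fixed open set, each client site goes to its cheapest open site; total = fixed + service.
{S1, S2}: R1→S1 6·17=102, R2→S1 11·6=66, R3→S2 3·9=27, R4→S1 4·11=44, R5→S1 4·17=68, R6→S2 7·7=49, R7→S2 2·24=48. Service 404; fixed 310; total 714.
{S2}: R1→S2 10·17=170, R2→S2 13·6=78, R3→S2 3·9=27, R4→S2 15·11=165, R5→S2 5·17=85, R6→S2 7·7=49, R7→S2 2·24=48. Service 622; fixed 132; total 754.
{S1}: service 579 + fixed 178 = 757
{S1, S2, S3, S4}: R1→S1 6·17=102, R2→S4 8·6=48, R3→S2 3·9=27, R4→S1 4·11=44, R5→S1 4·17=68, R6→S2 7·7=49, R7→S2 2·24=48. Service 386; fixed 1033; total 1419.
(All 15 nonempty subsets were checked; S1 and S2 is lowest.)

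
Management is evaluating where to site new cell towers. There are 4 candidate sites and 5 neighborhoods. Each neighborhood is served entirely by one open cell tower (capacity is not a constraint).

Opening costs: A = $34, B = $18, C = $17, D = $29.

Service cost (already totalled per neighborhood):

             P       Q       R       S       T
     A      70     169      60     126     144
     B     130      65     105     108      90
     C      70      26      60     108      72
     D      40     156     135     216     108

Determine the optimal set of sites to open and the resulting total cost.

For any fixed open set, each neighborhood goes to its cheapest open site; total = fixed + service.
{C, D}: P→D 40, Q→C 26, R→C 60, S→C 108, T→C 72. Service 306; fixed 46; total 352.
{C}: P→C 70, Q→C 26, R→C 60, S→C 108, T→C 72. Service 336; fixed 17; total 353.
{B, C, D}: P→D 40, Q→C 26, R→C 60, S→B 108, T→C 72. Service 306; fixed 64; total 370.
{A, B, C, D}: service 306 + fixed 98 = 404
No other subset beats 352.

Open C and D; minimum total cost 352.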